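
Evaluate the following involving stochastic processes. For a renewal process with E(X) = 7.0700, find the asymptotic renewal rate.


Long-run renewal rate = 1/E(X)
= 1/7.0700
= 0.1414

0.1414


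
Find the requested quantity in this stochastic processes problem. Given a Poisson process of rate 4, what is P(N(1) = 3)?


P(N(t)=k) = (lambda*t)^k * exp(-lambda*t) / k!
lambda*t = 4
= 4^3 * exp(-4) / 3!
= 64 * 0.0183 / 6
= 0.1954

0.1954


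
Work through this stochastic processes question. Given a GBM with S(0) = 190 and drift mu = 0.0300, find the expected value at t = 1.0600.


E[S(t)] = S(0) * exp(mu * t)
= 190 * exp(0.0300 * 1.0600)
= 190 * 1.0323
= 196.1391

196.1391


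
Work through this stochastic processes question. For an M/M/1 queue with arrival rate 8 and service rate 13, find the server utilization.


rho = lambda/mu
= 8/13
= 0.6154

0.6154


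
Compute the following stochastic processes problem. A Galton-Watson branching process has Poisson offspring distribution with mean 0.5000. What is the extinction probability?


Since mu = 0.5000 <= 1, extinction probability = 1.

1.0000


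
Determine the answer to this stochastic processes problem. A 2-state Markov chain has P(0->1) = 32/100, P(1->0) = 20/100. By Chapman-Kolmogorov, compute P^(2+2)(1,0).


P^4 = P^2 * P^2
Computing via matrix multiplication of the transition matrix.
Entry (1,0) of P^4 = 0.3642

0.3642


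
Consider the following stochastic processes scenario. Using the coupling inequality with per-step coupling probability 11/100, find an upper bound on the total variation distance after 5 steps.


TV distance bound <= (1-delta)^n
= (1 - 0.1100)^5
= 0.8900^5
= 0.5584

0.5584


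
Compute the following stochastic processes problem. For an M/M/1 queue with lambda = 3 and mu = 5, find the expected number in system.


rho = 3/5 = 0.6000
L = rho/(1-rho)
= 0.6000/0.4000
= 1.5000

1.5000


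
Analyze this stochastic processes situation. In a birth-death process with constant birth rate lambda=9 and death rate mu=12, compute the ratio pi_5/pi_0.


For birth-death process, pi_n/pi_0 = (lambda/mu)^n
= (9/12)^5
= 0.2373

0.2373


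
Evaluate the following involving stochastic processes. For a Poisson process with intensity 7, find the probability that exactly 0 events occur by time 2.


P(N(t)=k) = (lambda*t)^k * exp(-lambda*t) / k!
lambda*t = 14
= 14^0 * exp(-14) / 0!
= 1 * 8.3153e-07 / 1
= 8.3153e-07

8.3153e-07


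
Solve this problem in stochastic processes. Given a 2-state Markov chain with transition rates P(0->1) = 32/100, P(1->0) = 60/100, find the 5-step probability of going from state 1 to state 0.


Computing P^5 by matrix multiplication.
P = [[0.6800, 0.3200], [0.6000, 0.4000]]
After raising P to the power 5:
P^5(1,0) = 0.6522

0.6522


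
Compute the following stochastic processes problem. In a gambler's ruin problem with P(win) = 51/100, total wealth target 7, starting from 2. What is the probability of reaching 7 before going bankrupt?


Gambler's ruin formula:
r = q/p = 0.4900/0.5100 = 0.9608
P(win) = (1 - r^i)/(1 - r^N)
= (1 - 0.9608^2)/(1 - 0.9608^7)
= 0.3148

0.3148


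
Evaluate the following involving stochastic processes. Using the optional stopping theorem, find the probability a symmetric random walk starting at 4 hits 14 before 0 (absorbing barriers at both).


By optional stopping theorem: E(M at tau) = M(0) = 4
P(hit 14)*14 + P(hit 0)*0 = 4
P(hit 14) = (4 - 0)/(14 - 0) = 2/7 = 0.2857

0.2857


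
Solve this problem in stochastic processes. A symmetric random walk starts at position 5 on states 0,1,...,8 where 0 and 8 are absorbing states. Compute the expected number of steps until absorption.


For symmetric RW on 0,...,N with absorbing barriers, E(i) = i*(N-i)
E(5) = 5 * 3 = 15

15


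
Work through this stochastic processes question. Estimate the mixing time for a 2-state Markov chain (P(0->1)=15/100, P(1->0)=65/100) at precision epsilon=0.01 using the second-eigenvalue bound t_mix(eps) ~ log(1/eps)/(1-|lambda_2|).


lambda_2 = |1 - p01 - p10| = |1 - 0.1500 - 0.6500| = 0.2000
t_mix ~ log(1/eps)/(1 - |lambda_2|)
= log(100)/(1 - 0.2000) = 4.6052/0.8000
= 5.7565

5.7565


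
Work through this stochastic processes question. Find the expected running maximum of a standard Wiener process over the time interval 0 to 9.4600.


E(max B(s)) = sqrt(2t/pi)
= sqrt(2*9.4600/pi)
= sqrt(6.0224)
= 2.4541

2.4541


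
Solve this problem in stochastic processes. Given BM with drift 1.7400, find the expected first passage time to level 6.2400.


Expected first passage time = a/mu
= 6.2400/1.7400
= 3.5862

3.5862


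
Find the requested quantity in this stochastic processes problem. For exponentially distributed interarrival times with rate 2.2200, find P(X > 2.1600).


P(X > t) = exp(-lambda * t)
= exp(-2.2200 * 2.1600)
= exp(-4.7952) = 0.0083

0.0083


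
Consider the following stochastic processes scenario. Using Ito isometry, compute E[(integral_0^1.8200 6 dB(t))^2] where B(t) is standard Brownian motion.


By Ito isometry: E[(int f dB)^2] = int f^2 dt
= 6^2 * 1.8200
= 36 * 1.8200 = 65.5200

65.5200


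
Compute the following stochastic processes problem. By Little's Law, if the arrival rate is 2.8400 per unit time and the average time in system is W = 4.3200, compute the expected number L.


Little's Law: L = lambda * W
= 2.8400 * 4.3200
= 12.2688

12.2688


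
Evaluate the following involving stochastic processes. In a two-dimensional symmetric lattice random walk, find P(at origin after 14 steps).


P = C(14,7)^2 / 4^14
= 3432^2 / 268435456
= 11778624 / 268435456
= 0.0439

0.0439


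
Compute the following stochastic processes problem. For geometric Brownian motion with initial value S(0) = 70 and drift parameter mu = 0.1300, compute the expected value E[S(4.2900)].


E[S(t)] = S(0) * exp(mu * t)
= 70 * exp(0.1300 * 4.2900)
= 70 * 1.7467
= 122.2655

122.2655


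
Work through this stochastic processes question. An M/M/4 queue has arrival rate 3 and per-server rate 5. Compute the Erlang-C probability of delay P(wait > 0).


a = lambda/mu = 0.6000
rho = a/c = 0.1500
Erlang-C formula applied:
C(c,a) = 0.0035

0.0035


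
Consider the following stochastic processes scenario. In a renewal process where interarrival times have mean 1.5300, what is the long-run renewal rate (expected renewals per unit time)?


Long-run renewal rate = 1/E(X)
= 1/1.5300
= 0.6536

0.6536


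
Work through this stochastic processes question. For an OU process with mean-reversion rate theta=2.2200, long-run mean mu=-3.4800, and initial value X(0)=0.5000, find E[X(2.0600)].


E[X(t)] = mu + (X(0) - mu)*exp(-theta*t)
= -3.4800 + (0.5000 - -3.4800)*exp(-2.2200*2.0600)
= -3.4800 + 3.9800 * 0.0103
= -3.4389

-3.4389


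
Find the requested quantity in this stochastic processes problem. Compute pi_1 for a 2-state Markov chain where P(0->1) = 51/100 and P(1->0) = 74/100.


Stationary distribution: pi_0 = p10/(p01+p10), pi_1 = p01/(p01+p10)
p01 = 0.5100, p10 = 0.7400
pi_1 = 0.4080

0.4080


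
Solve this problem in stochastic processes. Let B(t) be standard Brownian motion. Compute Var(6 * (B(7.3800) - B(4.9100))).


Var(alpha*(B(t)-B(s))) = alpha^2 * (t-s)
= 6^2 * (7.3800 - 4.9100)
= 36 * 2.4700
= 88.9200

88.9200


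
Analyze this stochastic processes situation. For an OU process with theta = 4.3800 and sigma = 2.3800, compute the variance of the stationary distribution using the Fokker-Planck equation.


Stationary variance = sigma^2 / (2*theta)
= 2.3800^2 / (2*4.3800)
= 5.6644 / 8.7600
= 0.6466

0.6466


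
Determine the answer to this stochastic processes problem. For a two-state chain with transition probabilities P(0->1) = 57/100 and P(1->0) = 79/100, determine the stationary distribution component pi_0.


Stationary distribution: pi_0 = p10/(p01+p10), pi_1 = p01/(p01+p10)
p01 = 0.5700, p10 = 0.7900
pi_0 = 0.5809

0.5809


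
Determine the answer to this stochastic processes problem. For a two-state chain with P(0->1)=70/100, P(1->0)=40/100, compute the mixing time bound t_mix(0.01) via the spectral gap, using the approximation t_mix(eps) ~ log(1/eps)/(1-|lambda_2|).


lambda_2 = |1 - p01 - p10| = |1 - 0.7000 - 0.4000| = 0.1000
t_mix ~ log(1/eps)/(1 - |lambda_2|)
= log(100)/(1 - 0.1000) = 4.6052/0.9000
= 5.1169

5.1169


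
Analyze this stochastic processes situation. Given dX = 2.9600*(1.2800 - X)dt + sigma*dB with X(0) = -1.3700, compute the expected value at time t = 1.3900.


E[X(t)] = mu + (X(0) - mu)*exp(-theta*t)
= 1.2800 + (-1.3700 - 1.2800)*exp(-2.9600*1.3900)
= 1.2800 + -2.6500 * 0.0163
= 1.2367

1.2367


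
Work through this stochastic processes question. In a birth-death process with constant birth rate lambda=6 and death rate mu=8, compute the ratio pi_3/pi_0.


For birth-death process, pi_n/pi_0 = (lambda/mu)^n
= (6/8)^3
= 0.4219

0.4219


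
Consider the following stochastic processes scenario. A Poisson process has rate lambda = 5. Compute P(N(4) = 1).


P(N(t)=k) = (lambda*t)^k * exp(-lambda*t) / k!
lambda*t = 20
= 20^1 * exp(-20) / 1!
= 20 * 2.0612e-09 / 1
= 4.1223e-08

4.1223e-08


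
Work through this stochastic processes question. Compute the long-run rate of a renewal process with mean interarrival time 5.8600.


Long-run renewal rate = 1/E(X)
= 1/5.8600
= 0.1706

0.1706


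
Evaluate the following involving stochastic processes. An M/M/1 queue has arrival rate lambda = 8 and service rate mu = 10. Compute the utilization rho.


rho = lambda/mu
= 8/10
= 0.8000

0.8000


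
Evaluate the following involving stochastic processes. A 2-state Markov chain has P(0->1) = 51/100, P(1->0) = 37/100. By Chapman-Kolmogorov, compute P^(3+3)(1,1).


P^6 = P^3 * P^3
Computing via matrix multiplication of the transition matrix.
Entry (1,1) of P^6 = 0.5795

0.5795


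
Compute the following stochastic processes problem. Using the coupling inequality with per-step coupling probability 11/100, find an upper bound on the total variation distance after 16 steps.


TV distance bound <= (1-delta)^n
= (1 - 0.1100)^16
= 0.8900^16
= 0.1550

0.1550


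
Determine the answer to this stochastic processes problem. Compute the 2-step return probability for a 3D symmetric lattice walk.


P(return in 2 steps) = P(reverse first step) = 1/(2d)
= 1/6
= 0.1667

0.1667


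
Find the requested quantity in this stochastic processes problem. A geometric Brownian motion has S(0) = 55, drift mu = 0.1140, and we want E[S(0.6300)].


E[S(t)] = S(0) * exp(mu * t)
= 55 * exp(0.1140 * 0.6300)
= 55 * 1.0745
= 59.0954

59.0954


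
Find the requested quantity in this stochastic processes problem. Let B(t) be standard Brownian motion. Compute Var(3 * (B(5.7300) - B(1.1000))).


Var(alpha*(B(t)-B(s))) = alpha^2 * (t-s)
= 3^2 * (5.7300 - 1.1000)
= 9 * 4.6300
= 41.6700

41.6700


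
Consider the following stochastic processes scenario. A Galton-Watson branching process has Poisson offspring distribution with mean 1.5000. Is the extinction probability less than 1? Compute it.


Since mu = 1.5000 > 1, extinction prob q < 1.
Solve s = exp(mu*(s-1)) iteratively.
q = 0.4172

0.4172


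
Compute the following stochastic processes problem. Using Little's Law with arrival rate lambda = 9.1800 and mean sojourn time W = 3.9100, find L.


Little's Law: L = lambda * W
= 9.1800 * 3.9100
= 35.8938

35.8938


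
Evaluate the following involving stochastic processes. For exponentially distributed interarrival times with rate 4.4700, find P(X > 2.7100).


P(X > t) = exp(-lambda * t)
= exp(-4.4700 * 2.7100)
= exp(-12.1137) = 5.4839e-06

5.4839e-06


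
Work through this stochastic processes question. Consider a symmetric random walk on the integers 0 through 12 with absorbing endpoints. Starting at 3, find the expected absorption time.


For symmetric RW on 0,...,N with absorbing barriers, E(i) = i*(N-i)
E(3) = 3 * 9 = 27

27


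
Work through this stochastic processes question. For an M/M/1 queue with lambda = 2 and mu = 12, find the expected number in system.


rho = 2/12 = 0.1667
L = rho/(1-rho)
= 0.1667/0.8333
= 0.2000

0.2000


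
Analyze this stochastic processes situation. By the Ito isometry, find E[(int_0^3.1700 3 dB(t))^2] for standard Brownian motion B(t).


By Ito isometry: E[(int f dB)^2] = int f^2 dt
= 3^2 * 3.1700
= 9 * 3.1700 = 28.5300

28.5300


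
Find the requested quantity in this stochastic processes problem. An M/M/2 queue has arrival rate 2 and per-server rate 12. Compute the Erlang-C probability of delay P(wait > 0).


a = lambda/mu = 0.1667
rho = a/c = 0.0833
Erlang-C formula applied:
C(c,a) = 0.0128

0.0128


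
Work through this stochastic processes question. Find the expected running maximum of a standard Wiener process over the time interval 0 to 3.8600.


E(max B(s)) = sqrt(2t/pi)
= sqrt(2*3.8600/pi)
= sqrt(2.4574)
= 1.5676

1.5676


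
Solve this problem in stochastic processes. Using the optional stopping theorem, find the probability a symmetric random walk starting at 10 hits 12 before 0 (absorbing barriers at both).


By optional stopping theorem: E(M at tau) = M(0) = 10
P(hit 12)*12 + P(hit 0)*0 = 10
P(hit 12) = (10 - 0)/(12 - 0) = 5/6 = 0.8333

0.8333


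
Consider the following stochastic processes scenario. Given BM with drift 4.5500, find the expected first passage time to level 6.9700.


Expected first passage time = a/mu
= 6.9700/4.5500
= 1.5319

1.5319


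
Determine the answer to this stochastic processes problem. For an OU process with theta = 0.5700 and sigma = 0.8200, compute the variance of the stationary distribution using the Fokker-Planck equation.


Stationary variance = sigma^2 / (2*theta)
= 0.8200^2 / (2*0.5700)
= 0.6724 / 1.1400
= 0.5898

0.5898


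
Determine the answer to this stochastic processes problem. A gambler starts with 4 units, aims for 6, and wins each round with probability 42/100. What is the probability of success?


Gambler's ruin formula:
r = q/p = 0.5800/0.4200 = 1.3810
P(win) = (1 - r^i)/(1 - r^N)
= (1 - 1.3810^4)/(1 - 1.3810^6)
= 0.4442

0.4442


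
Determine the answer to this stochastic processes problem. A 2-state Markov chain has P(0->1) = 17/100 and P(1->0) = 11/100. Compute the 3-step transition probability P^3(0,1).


Computing P^3 by matrix multiplication.
P = [[0.8300, 0.1700], [0.1100, 0.8900]]
After raising P to the power 3:
P^3(0,1) = 0.3805

0.3805


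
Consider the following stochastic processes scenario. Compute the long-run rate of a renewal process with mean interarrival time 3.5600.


Long-run renewal rate = 1/E(X)
= 1/3.5600
= 0.2809

0.2809


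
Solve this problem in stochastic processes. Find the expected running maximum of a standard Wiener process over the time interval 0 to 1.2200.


E(max B(s)) = sqrt(2t/pi)
= sqrt(2*1.2200/pi)
= sqrt(0.7767)
= 0.8813

0.8813


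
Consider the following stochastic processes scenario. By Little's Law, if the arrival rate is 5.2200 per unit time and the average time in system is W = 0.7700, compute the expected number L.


Little's Law: L = lambda * W
= 5.2200 * 0.7700
= 4.0194

4.0194


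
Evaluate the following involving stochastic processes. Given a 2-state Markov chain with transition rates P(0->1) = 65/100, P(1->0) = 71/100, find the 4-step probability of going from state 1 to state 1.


Computing P^4 by matrix multiplication.
P = [[0.3500, 0.6500], [0.7100, 0.2900]]
After raising P to the power 4:
P^4(1,1) = 0.4867

0.4867


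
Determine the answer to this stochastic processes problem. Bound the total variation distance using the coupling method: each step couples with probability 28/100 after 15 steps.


TV distance bound <= (1-delta)^n
= (1 - 0.2800)^15
= 0.7200^15
= 0.0072

0.0072


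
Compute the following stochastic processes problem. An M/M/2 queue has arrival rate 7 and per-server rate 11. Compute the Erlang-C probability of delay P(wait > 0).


a = lambda/mu = 0.6364
rho = a/c = 0.3182
Erlang-C formula applied:
C(c,a) = 0.1536

0.1536


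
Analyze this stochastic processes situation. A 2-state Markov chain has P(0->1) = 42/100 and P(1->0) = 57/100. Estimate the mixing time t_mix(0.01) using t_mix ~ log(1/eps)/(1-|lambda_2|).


lambda_2 = |1 - p01 - p10| = |1 - 0.4200 - 0.5700| = 0.0100
t_mix ~ log(1/eps)/(1 - |lambda_2|)
= log(100)/(1 - 0.0100) = 4.6052/0.9900
= 4.6517

4.6517


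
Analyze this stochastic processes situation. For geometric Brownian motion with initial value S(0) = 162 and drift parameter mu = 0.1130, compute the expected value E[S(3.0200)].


E[S(t)] = S(0) * exp(mu * t)
= 162 * exp(0.1130 * 3.0200)
= 162 * 1.4067
= 227.8885

227.8885


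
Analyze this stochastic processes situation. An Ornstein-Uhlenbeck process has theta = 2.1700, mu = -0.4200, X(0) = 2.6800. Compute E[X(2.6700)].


E[X(t)] = mu + (X(0) - mu)*exp(-theta*t)
= -0.4200 + (2.6800 - -0.4200)*exp(-2.1700*2.6700)
= -0.4200 + 3.1000 * 0.0030
= -0.4106

-0.4106


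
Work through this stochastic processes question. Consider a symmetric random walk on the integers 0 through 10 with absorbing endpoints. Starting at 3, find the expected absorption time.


For symmetric RW on 0,...,N with absorbing barriers, E(i) = i*(N-i)
E(3) = 3 * 7 = 21

21


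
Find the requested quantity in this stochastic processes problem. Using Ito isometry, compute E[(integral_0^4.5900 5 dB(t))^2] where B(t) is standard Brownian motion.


By Ito isometry: E[(int f dB)^2] = int f^2 dt
= 5^2 * 4.5900
= 25 * 4.5900 = 114.7500

114.7500


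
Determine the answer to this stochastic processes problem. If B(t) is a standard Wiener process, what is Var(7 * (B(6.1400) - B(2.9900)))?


Var(alpha*(B(t)-B(s))) = alpha^2 * (t-s)
= 7^2 * (6.1400 - 2.9900)
= 49 * 3.1500
= 154.3500

154.3500


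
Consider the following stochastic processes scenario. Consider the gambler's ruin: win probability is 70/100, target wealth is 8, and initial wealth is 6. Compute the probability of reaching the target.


Gambler's ruin formula:
r = q/p = 0.3000/0.7000 = 0.4286
P(win) = (1 - r^i)/(1 - r^N)
= (1 - 0.4286^6)/(1 - 0.4286^8)
= 0.9949

0.9949


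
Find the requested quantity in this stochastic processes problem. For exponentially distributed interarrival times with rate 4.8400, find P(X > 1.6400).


P(X > t) = exp(-lambda * t)
= exp(-4.8400 * 1.6400)
= exp(-7.9376) = 3.5706e-04

3.5706e-04


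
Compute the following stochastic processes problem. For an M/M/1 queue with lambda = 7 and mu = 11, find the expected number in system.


rho = 7/11 = 0.6364
L = rho/(1-rho)
= 0.6364/0.3636
= 1.7500

1.7500


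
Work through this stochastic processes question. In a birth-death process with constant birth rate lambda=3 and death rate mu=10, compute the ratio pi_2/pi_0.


For birth-death process, pi_n/pi_0 = (lambda/mu)^n
= (3/10)^2
= 0.0900

0.0900


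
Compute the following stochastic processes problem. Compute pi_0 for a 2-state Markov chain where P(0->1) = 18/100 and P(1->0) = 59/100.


Stationary distribution: pi_0 = p10/(p01+p10), pi_1 = p01/(p01+p10)
p01 = 0.1800, p10 = 0.5900
pi_0 = 0.7662

0.7662


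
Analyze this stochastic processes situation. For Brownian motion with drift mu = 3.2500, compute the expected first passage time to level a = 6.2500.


Expected first passage time = a/mu
= 6.2500/3.2500
= 1.9231

1.9231


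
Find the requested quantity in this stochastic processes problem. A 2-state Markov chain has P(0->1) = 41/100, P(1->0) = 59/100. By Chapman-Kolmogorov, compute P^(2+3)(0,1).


P^5 = P^2 * P^3
Computing via matrix multiplication of the transition matrix.
Entry (0,1) of P^5 = 0.4100

0.4100


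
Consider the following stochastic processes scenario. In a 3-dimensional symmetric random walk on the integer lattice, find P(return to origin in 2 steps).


P(return in 2 steps) = P(reverse first step) = 1/(2d)
= 1/6
= 0.1667

0.1667


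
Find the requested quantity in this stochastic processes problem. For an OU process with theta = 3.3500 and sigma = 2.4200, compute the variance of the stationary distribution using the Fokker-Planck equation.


Stationary variance = sigma^2 / (2*theta)
= 2.4200^2 / (2*3.3500)
= 5.8564 / 6.7000
= 0.8741

0.8741


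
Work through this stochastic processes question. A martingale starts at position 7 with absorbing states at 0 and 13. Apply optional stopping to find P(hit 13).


By optional stopping theorem: E(M at tau) = M(0) = 7
P(hit 13)*13 + P(hit 0)*0 = 7
P(hit 13) = (7 - 0)/(13 - 0) = 7/13 = 0.5385

0.5385


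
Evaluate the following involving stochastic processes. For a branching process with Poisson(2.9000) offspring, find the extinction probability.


Since mu = 2.9000 > 1, extinction prob q < 1.
Solve s = exp(mu*(s-1)) iteratively.
q = 0.0668

0.0668


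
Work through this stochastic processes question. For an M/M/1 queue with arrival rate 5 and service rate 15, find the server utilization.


rho = lambda/mu
= 5/15
= 0.3333

0.3333


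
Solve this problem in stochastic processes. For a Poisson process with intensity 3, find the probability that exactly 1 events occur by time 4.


P(N(t)=k) = (lambda*t)^k * exp(-lambda*t) / k!
lambda*t = 12
= 12^1 * exp(-12) / 1!
= 12 * 6.1442e-06 / 1
= 7.3731e-05

7.3731e-05


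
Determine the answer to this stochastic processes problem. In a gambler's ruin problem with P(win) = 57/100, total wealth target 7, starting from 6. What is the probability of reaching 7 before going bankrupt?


Gambler's ruin formula:
r = q/p = 0.4300/0.5700 = 0.7544
P(win) = (1 - r^i)/(1 - r^N)
= (1 - 0.7544^6)/(1 - 0.7544^7)
= 0.9474

0.9474


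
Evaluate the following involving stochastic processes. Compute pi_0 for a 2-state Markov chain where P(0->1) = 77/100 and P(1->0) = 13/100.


Stationary distribution: pi_0 = p10/(p01+p10), pi_1 = p01/(p01+p10)
p01 = 0.7700, p10 = 0.1300
pi_0 = 0.1444

0.1444


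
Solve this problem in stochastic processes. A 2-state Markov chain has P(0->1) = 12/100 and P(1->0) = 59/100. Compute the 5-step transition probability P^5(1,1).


Computing P^5 by matrix multiplication.
P = [[0.8800, 0.1200], [0.5900, 0.4100]]
After raising P to the power 5:
P^5(1,1) = 0.1707

0.1707


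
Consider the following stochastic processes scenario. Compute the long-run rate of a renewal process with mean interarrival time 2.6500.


Long-run renewal rate = 1/E(X)
= 1/2.6500
= 0.3774

0.3774


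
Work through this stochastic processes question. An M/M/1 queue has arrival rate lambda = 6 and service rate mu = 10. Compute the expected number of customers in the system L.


rho = 6/10 = 0.6000
L = rho/(1-rho)
= 0.6000/0.4000
= 1.5000

1.5000


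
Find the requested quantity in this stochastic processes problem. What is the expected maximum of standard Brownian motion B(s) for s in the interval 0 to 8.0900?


E(max B(s)) = sqrt(2t/pi)
= sqrt(2*8.0900/pi)
= sqrt(5.1503)
= 2.2694

2.2694


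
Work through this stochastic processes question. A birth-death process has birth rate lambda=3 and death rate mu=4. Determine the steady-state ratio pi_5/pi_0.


For birth-death process, pi_n/pi_0 = (lambda/mu)^n
= (3/4)^5
= 0.2373

0.2373


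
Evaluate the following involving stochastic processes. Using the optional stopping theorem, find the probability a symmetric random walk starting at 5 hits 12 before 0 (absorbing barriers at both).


By optional stopping theorem: E(M at tau) = M(0) = 5
P(hit 12)*12 + P(hit 0)*0 = 5
P(hit 12) = (5 - 0)/(12 - 0) = 5/12 = 0.4167

0.4167


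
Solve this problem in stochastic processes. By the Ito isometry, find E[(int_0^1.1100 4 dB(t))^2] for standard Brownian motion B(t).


By Ito isometry: E[(int f dB)^2] = int f^2 dt
= 4^2 * 1.1100
= 16 * 1.1100 = 17.7600

17.7600


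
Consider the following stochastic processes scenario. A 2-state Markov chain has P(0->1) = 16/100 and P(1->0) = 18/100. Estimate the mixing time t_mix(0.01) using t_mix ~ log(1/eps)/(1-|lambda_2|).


lambda_2 = |1 - p01 - p10| = |1 - 0.1600 - 0.1800| = 0.6600
t_mix ~ log(1/eps)/(1 - |lambda_2|)
= log(100)/(1 - 0.6600) = 4.6052/0.3400
= 13.5446

13.5446


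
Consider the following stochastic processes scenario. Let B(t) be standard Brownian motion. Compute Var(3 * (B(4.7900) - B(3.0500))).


Var(alpha*(B(t)-B(s))) = alpha^2 * (t-s)
= 3^2 * (4.7900 - 3.0500)
= 9 * 1.7400
= 15.6600

15.6600


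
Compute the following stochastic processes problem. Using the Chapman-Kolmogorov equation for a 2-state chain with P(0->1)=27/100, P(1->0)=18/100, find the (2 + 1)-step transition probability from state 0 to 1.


P^3 = P^2 * P^1
Computing via matrix multiplication of the transition matrix.
Entry (0,1) of P^3 = 0.5002

0.5002


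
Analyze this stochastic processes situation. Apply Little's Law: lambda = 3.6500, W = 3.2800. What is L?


Little's Law: L = lambda * W
= 3.6500 * 3.2800
= 11.9720

11.9720


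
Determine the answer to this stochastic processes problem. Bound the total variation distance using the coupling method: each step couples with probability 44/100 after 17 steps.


TV distance bound <= (1-delta)^n
= (1 - 0.4400)^17
= 0.5600^17
= 5.2384e-05

5.2384e-05


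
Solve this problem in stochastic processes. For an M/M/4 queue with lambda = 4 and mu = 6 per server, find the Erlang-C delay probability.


a = lambda/mu = 0.6667
rho = a/c = 0.1667
Erlang-C formula applied:
C(c,a) = 0.0051

0.0051


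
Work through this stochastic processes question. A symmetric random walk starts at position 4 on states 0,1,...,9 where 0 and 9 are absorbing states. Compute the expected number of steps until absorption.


For symmetric RW on 0,...,N with absorbing barriers, E(i) = i*(N-i)
E(4) = 4 * 5 = 20

20


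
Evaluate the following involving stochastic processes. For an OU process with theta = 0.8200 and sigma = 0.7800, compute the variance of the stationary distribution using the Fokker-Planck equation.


Stationary variance = sigma^2 / (2*theta)
= 0.7800^2 / (2*0.8200)
= 0.6084 / 1.6400
= 0.3710

0.3710


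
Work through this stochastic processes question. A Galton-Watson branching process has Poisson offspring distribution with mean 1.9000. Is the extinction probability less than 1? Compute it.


Since mu = 1.9000 > 1, extinction prob q < 1.
Solve s = exp(mu*(s-1)) iteratively.
q = 0.2328

0.2328


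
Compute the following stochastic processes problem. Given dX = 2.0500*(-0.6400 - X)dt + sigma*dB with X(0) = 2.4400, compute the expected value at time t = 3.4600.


E[X(t)] = mu + (X(0) - mu)*exp(-theta*t)
= -0.6400 + (2.4400 - -0.6400)*exp(-2.0500*3.4600)
= -0.6400 + 3.0800 * 8.3090e-04
= -0.6374

-0.6374


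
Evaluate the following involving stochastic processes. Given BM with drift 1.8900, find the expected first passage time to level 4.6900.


Expected first passage time = a/mu
= 4.6900/1.8900
= 2.4815

2.4815


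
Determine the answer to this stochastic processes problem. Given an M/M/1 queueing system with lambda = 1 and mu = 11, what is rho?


rho = lambda/mu
= 1/11
= 0.0909

0.0909


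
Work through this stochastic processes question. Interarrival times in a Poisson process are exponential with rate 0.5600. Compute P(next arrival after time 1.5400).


P(X > t) = exp(-lambda * t)
= exp(-0.5600 * 1.5400)
= exp(-0.8624) = 0.4221

0.4221


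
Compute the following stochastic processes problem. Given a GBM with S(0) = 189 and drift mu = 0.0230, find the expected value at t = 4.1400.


E[S(t)] = S(0) * exp(mu * t)
= 189 * exp(0.0230 * 4.1400)
= 189 * 1.0999
= 207.8813

207.8813


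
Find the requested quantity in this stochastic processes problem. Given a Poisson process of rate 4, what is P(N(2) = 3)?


P(N(t)=k) = (lambda*t)^k * exp(-lambda*t) / k!
lambda*t = 8
= 8^3 * exp(-8) / 3!
= 512 * 3.3546e-04 / 6
= 0.0286

0.0286


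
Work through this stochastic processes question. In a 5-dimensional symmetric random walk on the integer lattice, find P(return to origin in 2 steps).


P(return in 2 steps) = P(reverse first step) = 1/(2d)
= 1/10
= 0.1000

0.1000


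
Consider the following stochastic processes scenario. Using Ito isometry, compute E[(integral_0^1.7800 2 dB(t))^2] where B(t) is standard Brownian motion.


By Ito isometry: E[(int f dB)^2] = int f^2 dt
= 2^2 * 1.7800
= 4 * 1.7800 = 7.1200

7.1200


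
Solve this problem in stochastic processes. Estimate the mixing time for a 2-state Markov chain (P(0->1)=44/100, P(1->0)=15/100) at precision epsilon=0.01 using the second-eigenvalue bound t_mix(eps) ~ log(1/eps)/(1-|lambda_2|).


lambda_2 = |1 - p01 - p10| = |1 - 0.4400 - 0.1500| = 0.4100
t_mix ~ log(1/eps)/(1 - |lambda_2|)
= log(100)/(1 - 0.4100) = 4.6052/0.5900
= 7.8054

7.8054


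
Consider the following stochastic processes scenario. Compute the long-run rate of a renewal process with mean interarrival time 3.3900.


Long-run renewal rate = 1/E(X)
= 1/3.3900
= 0.2950

0.2950


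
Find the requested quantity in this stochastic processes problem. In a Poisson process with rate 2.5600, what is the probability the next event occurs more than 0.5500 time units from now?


P(X > t) = exp(-lambda * t)
= exp(-2.5600 * 0.5500)
= exp(-1.4080) = 0.2446

0.2446


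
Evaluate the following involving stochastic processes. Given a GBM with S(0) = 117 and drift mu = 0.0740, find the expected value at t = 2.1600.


E[S(t)] = S(0) * exp(mu * t)
= 117 * exp(0.0740 * 2.1600)
= 117 * 1.1733
= 137.2788

137.2788


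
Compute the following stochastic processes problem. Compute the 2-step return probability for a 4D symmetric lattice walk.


P(return in 2 steps) = P(reverse first step) = 1/(2d)
= 1/8
= 0.1250

0.1250


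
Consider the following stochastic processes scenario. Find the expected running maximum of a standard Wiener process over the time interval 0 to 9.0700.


E(max B(s)) = sqrt(2t/pi)
= sqrt(2*9.0700/pi)
= sqrt(5.7741)
= 2.4029

2.4029


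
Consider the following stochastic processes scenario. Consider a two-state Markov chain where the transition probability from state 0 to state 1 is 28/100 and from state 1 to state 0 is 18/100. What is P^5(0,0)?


Computing P^5 by matrix multiplication.
P = [[0.7200, 0.2800], [0.1800, 0.8200]]
After raising P to the power 5:
P^5(0,0) = 0.4193

0.4193


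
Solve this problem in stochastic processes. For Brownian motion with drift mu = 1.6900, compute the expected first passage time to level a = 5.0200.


Expected first passage time = a/mu
= 5.0200/1.6900
= 2.9704

2.9704


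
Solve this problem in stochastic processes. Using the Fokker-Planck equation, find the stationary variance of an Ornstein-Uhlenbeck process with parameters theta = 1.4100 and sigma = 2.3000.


Stationary variance = sigma^2 / (2*theta)
= 2.3000^2 / (2*1.4100)
= 5.2900 / 2.8200
= 1.8759

1.8759


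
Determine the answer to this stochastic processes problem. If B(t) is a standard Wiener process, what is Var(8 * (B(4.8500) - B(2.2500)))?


Var(alpha*(B(t)-B(s))) = alpha^2 * (t-s)
= 8^2 * (4.8500 - 2.2500)
= 64 * 2.6000
= 166.4000

166.4000


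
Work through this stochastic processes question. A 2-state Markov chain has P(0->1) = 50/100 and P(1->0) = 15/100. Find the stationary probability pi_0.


Stationary distribution: pi_0 = p10/(p01+p10), pi_1 = p01/(p01+p10)
p01 = 0.5000, p10 = 0.1500
pi_0 = 0.2308

0.2308


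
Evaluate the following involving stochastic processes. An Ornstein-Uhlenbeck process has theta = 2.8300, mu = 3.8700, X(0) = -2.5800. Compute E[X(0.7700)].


E[X(t)] = mu + (X(0) - mu)*exp(-theta*t)
= 3.8700 + (-2.5800 - 3.8700)*exp(-2.8300*0.7700)
= 3.8700 + -6.4500 * 0.1131
= 3.1402

3.1402


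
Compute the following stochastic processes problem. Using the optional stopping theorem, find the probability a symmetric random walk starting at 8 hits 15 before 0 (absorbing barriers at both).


By optional stopping theorem: E(M at tau) = M(0) = 8
P(hit 15)*15 + P(hit 0)*0 = 8
P(hit 15) = (8 - 0)/(15 - 0) = 8/15 = 0.5333

0.5333


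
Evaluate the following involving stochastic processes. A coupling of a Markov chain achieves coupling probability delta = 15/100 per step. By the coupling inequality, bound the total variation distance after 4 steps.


TV distance bound <= (1-delta)^n
= (1 - 0.1500)^4
= 0.8500^4
= 0.5220

0.5220


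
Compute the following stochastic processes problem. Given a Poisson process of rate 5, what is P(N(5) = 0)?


P(N(t)=k) = (lambda*t)^k * exp(-lambda*t) / k!
lambda*t = 25
= 25^0 * exp(-25) / 0!
= 1 * 1.3888e-11 / 1
= 1.3888e-11

1.3888e-11


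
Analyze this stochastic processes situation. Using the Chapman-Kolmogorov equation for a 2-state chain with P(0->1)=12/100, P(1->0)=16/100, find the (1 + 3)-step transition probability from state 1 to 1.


P^4 = P^1 * P^3
Computing via matrix multiplication of the transition matrix.
Entry (1,1) of P^4 = 0.5821

0.5821


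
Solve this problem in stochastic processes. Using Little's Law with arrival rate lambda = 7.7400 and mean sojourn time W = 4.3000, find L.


Little's Law: L = lambda * W
= 7.7400 * 4.3000
= 33.2820

33.2820


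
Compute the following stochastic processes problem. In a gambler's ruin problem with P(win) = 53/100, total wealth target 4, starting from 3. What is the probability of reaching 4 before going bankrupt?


Gambler's ruin formula:
r = q/p = 0.4700/0.5300 = 0.8868
P(win) = (1 - r^i)/(1 - r^N)
= (1 - 0.8868^3)/(1 - 0.8868^4)
= 0.7931

0.7931


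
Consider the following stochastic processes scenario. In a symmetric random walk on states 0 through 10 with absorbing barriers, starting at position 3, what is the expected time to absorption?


For symmetric RW on 0,...,N with absorbing barriers, E(i) = i*(N-i)
E(3) = 3 * 7 = 21

21


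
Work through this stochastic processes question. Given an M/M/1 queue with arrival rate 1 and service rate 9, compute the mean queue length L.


rho = 1/9 = 0.1111
L = rho/(1-rho)
= 0.1111/0.8889
= 0.1250

0.1250


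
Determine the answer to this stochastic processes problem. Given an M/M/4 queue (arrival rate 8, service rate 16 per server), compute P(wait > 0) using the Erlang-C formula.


a = lambda/mu = 0.5000
rho = a/c = 0.1250
Erlang-C formula applied:
C(c,a) = 0.0018

0.0018


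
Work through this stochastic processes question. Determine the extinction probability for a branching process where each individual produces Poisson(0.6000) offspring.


Since mu = 0.6000 <= 1, extinction probability = 1.

1.0000


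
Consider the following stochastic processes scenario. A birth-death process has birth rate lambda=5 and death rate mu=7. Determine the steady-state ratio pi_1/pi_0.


For birth-death process, pi_n/pi_0 = (lambda/mu)^n
= (5/7)^1
= 0.7143

0.7143


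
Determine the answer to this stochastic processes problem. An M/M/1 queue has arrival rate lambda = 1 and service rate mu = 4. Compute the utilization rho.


rho = lambda/mu
= 1/4
= 0.2500

0.2500


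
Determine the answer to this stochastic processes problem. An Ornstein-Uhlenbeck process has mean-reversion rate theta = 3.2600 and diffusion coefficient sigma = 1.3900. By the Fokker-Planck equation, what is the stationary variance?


Stationary variance = sigma^2 / (2*theta)
= 1.3900^2 / (2*3.2600)
= 1.9321 / 6.5200
= 0.2963

0.2963


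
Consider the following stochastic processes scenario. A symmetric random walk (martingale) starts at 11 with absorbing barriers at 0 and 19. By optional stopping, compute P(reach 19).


By optional stopping theorem: E(M at tau) = M(0) = 11
P(hit 19)*19 + P(hit 0)*0 = 11
P(hit 19) = (11 - 0)/(19 - 0) = 11/19 = 0.5789

0.5789


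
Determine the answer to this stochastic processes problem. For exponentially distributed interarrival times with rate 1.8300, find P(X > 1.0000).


P(X > t) = exp(-lambda * t)
= exp(-1.8300 * 1.0000)
= exp(-1.8300) = 0.1604

0.1604


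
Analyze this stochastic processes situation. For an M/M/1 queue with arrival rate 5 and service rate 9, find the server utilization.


rho = lambda/mu
= 5/9
= 0.5556

0.5556


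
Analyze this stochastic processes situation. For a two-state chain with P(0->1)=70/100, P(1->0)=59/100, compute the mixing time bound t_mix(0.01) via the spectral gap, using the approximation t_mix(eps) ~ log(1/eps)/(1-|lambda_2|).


lambda_2 = |1 - p01 - p10| = |1 - 0.7000 - 0.5900| = 0.2900
t_mix ~ log(1/eps)/(1 - |lambda_2|)
= log(100)/(1 - 0.2900) = 4.6052/0.7100
= 6.4862

6.4862


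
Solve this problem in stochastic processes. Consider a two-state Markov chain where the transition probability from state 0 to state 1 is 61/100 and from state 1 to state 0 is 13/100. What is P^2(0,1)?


Computing P^2 by matrix multiplication.
P = [[0.3900, 0.6100], [0.1300, 0.8700]]
After raising P to the power 2:
P^2(0,1) = 0.7686

0.7686


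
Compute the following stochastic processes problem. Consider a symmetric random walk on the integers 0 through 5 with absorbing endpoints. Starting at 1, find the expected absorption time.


For symmetric RW on 0,...,N with absorbing barriers, E(i) = i*(N-i)
E(1) = 1 * 4 = 4

4


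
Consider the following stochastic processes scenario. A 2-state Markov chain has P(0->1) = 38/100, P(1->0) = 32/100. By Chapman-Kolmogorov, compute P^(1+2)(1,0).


P^3 = P^1 * P^2
Computing via matrix multiplication of the transition matrix.
Entry (1,0) of P^3 = 0.4448

0.4448


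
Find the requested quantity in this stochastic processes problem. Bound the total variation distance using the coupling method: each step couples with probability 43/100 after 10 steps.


TV distance bound <= (1-delta)^n
= (1 - 0.4300)^10
= 0.5700^10
= 0.0036

0.0036


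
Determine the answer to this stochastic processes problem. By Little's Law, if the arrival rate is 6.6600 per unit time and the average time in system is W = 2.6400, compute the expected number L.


Little's Law: L = lambda * W
= 6.6600 * 2.6400
= 17.5824

17.5824


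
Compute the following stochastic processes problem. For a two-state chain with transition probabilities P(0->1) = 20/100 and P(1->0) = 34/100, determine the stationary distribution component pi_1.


Stationary distribution: pi_0 = p10/(p01+p10), pi_1 = p01/(p01+p10)
p01 = 0.2000, p10 = 0.3400
pi_1 = 0.3704

0.3704


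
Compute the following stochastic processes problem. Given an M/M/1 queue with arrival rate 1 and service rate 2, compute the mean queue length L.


rho = 1/2 = 0.5000
L = rho/(1-rho)
= 0.5000/0.5000
= 1.0000

1.0000


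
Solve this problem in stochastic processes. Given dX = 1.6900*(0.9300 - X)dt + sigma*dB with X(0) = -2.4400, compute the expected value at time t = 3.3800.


E[X(t)] = mu + (X(0) - mu)*exp(-theta*t)
= 0.9300 + (-2.4400 - 0.9300)*exp(-1.6900*3.3800)
= 0.9300 + -3.3700 * 0.0033
= 0.9189

0.9189


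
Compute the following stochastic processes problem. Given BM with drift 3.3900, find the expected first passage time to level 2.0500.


Expected first passage time = a/mu
= 2.0500/3.3900
= 0.6047

0.6047


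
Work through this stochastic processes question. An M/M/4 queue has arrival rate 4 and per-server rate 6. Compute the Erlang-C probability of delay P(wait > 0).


a = lambda/mu = 0.6667
rho = a/c = 0.1667
Erlang-C formula applied:
C(c,a) = 0.0051

0.0051


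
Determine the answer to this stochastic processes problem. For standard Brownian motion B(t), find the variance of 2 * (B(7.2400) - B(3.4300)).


Var(alpha*(B(t)-B(s))) = alpha^2 * (t-s)
= 2^2 * (7.2400 - 3.4300)
= 4 * 3.8100
= 15.2400

15.2400


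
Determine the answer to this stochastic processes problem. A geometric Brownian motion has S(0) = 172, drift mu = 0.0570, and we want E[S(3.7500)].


E[S(t)] = S(0) * exp(mu * t)
= 172 * exp(0.0570 * 3.7500)
= 172 * 1.2383
= 212.9898

212.9898
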